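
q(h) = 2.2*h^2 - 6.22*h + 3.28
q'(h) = 4.4*h - 6.22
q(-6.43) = 134.23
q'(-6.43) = -34.51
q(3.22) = 6.06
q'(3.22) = 7.95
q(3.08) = 4.99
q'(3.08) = 7.33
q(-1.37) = 15.93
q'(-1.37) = -12.25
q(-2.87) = 39.25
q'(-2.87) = -18.85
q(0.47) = 0.84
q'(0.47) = -4.15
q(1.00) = -0.74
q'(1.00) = -1.82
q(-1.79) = 21.46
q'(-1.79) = -14.10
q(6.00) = 45.16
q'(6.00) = 20.18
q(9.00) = 125.50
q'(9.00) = 33.38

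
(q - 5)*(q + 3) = q^2 - 2*q - 15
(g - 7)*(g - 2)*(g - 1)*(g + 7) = g^4 - 3*g^3 - 47*g^2 + 147*g - 98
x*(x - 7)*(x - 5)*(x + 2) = x^4 - 10*x^3 + 11*x^2 + 70*x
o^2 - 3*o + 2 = (o - 2)*(o - 1)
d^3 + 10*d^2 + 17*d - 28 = (d - 1)*(d + 4)*(d + 7)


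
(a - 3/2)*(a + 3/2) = a^2 - 9/4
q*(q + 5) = q^2 + 5*q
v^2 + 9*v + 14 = (v + 2)*(v + 7)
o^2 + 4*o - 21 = (o - 3)*(o + 7)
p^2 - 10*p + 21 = (p - 7)*(p - 3)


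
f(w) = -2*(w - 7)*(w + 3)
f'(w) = 8 - 4*w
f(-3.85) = -18.44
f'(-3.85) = 23.40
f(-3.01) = -0.20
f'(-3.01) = 20.04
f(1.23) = 48.81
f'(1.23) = 3.08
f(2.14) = 49.96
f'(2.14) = -0.56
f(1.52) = 49.54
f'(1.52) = 1.92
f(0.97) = 47.88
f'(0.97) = 4.12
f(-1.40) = 26.88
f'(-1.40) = 13.60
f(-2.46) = 10.22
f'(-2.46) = 17.84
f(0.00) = 42.00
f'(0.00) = 8.00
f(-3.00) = 0.00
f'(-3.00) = 20.00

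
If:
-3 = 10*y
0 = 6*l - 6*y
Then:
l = -3/10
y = -3/10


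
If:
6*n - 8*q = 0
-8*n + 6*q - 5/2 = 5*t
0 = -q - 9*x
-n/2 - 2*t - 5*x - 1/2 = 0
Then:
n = -30/79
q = -45/158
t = -37/158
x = 5/158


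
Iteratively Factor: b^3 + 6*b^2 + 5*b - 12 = (b + 3)*(b^2 + 3*b - 4) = (b + 3)*(b + 4)*(b - 1)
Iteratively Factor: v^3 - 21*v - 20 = (v + 1)*(v^2 - v - 20) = (v - 5)*(v + 1)*(v + 4)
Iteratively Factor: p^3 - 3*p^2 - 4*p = (p)*(p^2 - 3*p - 4) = p*(p - 4)*(p + 1)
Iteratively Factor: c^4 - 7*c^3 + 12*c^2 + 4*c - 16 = (c + 1)*(c^3 - 8*c^2 + 20*c - 16) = (c - 2)*(c + 1)*(c^2 - 6*c + 8) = (c - 4)*(c - 2)*(c + 1)*(c - 2)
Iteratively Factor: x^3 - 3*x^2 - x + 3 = (x - 3)*(x^2 - 1) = (x - 3)*(x - 1)*(x + 1)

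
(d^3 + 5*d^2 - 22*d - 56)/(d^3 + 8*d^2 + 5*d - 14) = (d - 4)/(d - 1)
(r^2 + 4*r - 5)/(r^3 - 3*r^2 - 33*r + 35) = 1/(r - 7)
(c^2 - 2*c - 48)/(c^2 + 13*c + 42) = (c - 8)/(c + 7)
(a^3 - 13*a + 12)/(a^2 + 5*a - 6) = (a^2 + a - 12)/(a + 6)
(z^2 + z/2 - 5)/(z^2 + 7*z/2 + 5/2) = (z - 2)/(z + 1)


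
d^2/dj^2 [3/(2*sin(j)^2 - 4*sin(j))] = 3*(-2*sin(j) + 3 + 1/sin(j) - 6/sin(j)^2 + 4/sin(j)^3)/(sin(j) - 2)^3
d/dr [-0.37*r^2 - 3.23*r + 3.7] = -0.74*r - 3.23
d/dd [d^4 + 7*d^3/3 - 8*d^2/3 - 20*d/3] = 4*d^3 + 7*d^2 - 16*d/3 - 20/3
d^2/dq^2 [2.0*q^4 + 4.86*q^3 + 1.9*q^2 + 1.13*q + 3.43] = 24.0*q^2 + 29.16*q + 3.8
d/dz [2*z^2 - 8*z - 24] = 4*z - 8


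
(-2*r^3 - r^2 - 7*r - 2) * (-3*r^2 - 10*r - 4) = 6*r^5 + 23*r^4 + 39*r^3 + 80*r^2 + 48*r + 8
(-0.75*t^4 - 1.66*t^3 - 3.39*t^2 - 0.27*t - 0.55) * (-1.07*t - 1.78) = 0.8025*t^5 + 3.1112*t^4 + 6.5821*t^3 + 6.3231*t^2 + 1.0691*t + 0.979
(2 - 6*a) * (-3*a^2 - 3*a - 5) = 18*a^3 + 12*a^2 + 24*a - 10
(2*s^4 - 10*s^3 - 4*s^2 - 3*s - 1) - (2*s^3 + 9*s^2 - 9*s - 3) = 2*s^4 - 12*s^3 - 13*s^2 + 6*s + 2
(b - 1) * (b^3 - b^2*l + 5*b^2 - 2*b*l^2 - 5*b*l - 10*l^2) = b^4 - b^3*l + 4*b^3 - 2*b^2*l^2 - 4*b^2*l - 5*b^2 - 8*b*l^2 + 5*b*l + 10*l^2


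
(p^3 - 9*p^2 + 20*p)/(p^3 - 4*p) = (p^2 - 9*p + 20)/(p^2 - 4)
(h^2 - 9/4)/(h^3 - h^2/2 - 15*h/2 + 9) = (h + 3/2)/(h^2 + h - 6)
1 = 1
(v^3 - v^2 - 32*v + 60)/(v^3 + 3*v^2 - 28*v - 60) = (v - 2)/(v + 2)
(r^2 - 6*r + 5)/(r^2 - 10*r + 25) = (r - 1)/(r - 5)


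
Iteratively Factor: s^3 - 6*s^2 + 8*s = (s - 2)*(s^2 - 4*s) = s*(s - 2)*(s - 4)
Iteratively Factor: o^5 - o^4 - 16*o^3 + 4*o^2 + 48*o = (o + 3)*(o^4 - 4*o^3 - 4*o^2 + 16*o) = (o - 2)*(o + 3)*(o^3 - 2*o^2 - 8*o) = (o - 2)*(o + 2)*(o + 3)*(o^2 - 4*o) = (o - 4)*(o - 2)*(o + 2)*(o + 3)*(o)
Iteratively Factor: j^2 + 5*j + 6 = (j + 2)*(j + 3)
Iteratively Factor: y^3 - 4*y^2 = (y)*(y^2 - 4*y) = y^2*(y - 4)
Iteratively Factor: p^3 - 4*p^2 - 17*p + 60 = (p + 4)*(p^2 - 8*p + 15) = (p - 5)*(p + 4)*(p - 3)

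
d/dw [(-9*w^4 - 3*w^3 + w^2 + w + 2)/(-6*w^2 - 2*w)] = (27*w^5 + 18*w^4 + 3*w^3 + w^2 + 6*w + 1)/(w^2*(9*w^2 + 6*w + 1))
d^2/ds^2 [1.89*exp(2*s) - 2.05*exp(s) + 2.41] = (7.56*exp(s) - 2.05)*exp(s)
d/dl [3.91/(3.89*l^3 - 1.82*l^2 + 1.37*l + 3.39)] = (-45.6297*l^2 + 14.2324*l - 5.3567)/(3.89*l^3 - 1.82*l^2 + 1.37*l + 3.39)^2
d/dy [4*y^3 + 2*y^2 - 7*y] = 12*y^2 + 4*y - 7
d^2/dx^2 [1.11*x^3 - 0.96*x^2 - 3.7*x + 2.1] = 6.66*x - 1.92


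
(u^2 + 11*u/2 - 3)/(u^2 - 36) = (u - 1/2)/(u - 6)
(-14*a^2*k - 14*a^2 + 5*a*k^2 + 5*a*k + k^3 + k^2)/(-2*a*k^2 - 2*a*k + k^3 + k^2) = (7*a + k)/k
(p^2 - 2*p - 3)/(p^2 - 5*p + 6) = (p + 1)/(p - 2)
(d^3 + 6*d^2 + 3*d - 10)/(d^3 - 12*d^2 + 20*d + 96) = (d^2 + 4*d - 5)/(d^2 - 14*d + 48)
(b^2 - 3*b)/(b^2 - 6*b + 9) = b/(b - 3)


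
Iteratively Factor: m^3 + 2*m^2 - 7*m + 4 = (m + 4)*(m^2 - 2*m + 1) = (m - 1)*(m + 4)*(m - 1)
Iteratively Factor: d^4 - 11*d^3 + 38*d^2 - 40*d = (d - 2)*(d^3 - 9*d^2 + 20*d) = (d - 5)*(d - 2)*(d^2 - 4*d) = (d - 5)*(d - 4)*(d - 2)*(d)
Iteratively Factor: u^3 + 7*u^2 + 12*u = (u + 3)*(u^2 + 4*u) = u*(u + 3)*(u + 4)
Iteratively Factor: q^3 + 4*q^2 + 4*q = (q + 2)*(q^2 + 2*q) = q*(q + 2)*(q + 2)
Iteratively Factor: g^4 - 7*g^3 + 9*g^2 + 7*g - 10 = (g - 1)*(g^3 - 6*g^2 + 3*g + 10) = (g - 5)*(g - 1)*(g^2 - g - 2) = (g - 5)*(g - 2)*(g - 1)*(g + 1)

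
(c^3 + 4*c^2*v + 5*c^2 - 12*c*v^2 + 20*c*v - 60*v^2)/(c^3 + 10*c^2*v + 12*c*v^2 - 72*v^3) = (c + 5)/(c + 6*v)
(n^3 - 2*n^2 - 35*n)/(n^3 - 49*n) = (n + 5)/(n + 7)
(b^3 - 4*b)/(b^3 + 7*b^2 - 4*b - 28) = b/(b + 7)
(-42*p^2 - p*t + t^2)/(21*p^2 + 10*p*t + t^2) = (-42*p^2 - p*t + t^2)/(21*p^2 + 10*p*t + t^2)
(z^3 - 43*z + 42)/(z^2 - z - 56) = (z^2 - 7*z + 6)/(z - 8)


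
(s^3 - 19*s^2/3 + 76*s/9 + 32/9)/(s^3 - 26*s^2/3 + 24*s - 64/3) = (s + 1/3)/(s - 2)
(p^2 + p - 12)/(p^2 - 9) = (p + 4)/(p + 3)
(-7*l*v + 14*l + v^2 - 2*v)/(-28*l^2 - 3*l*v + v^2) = (v - 2)/(4*l + v)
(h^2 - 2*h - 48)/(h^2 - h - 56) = (h + 6)/(h + 7)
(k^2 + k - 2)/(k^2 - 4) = (k - 1)/(k - 2)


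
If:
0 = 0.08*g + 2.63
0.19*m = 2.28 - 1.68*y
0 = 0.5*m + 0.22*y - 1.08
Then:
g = -32.88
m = 1.64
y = 1.17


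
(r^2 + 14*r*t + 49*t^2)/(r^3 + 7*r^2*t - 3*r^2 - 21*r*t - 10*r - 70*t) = (r + 7*t)/(r^2 - 3*r - 10)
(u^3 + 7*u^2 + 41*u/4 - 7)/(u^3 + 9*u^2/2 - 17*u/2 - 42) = (u - 1/2)/(u - 3)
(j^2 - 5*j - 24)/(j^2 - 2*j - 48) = (j + 3)/(j + 6)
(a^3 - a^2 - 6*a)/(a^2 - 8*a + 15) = a*(a + 2)/(a - 5)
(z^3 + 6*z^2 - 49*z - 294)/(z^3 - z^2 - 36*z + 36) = (z^2 - 49)/(z^2 - 7*z + 6)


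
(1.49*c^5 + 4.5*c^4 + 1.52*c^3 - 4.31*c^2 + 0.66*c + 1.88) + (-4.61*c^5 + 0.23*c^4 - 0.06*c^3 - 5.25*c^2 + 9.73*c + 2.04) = -3.12*c^5 + 4.73*c^4 + 1.46*c^3 - 9.56*c^2 + 10.39*c + 3.92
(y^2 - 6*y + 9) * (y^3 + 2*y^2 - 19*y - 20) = y^5 - 4*y^4 - 22*y^3 + 112*y^2 - 51*y - 180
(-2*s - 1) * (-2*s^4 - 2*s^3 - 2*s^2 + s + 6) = 4*s^5 + 6*s^4 + 6*s^3 - 13*s - 6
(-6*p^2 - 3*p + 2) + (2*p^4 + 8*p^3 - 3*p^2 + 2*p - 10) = 2*p^4 + 8*p^3 - 9*p^2 - p - 8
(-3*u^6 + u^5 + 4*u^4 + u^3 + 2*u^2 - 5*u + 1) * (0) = 0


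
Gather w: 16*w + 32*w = 48*w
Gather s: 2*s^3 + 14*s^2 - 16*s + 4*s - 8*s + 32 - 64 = 2*s^3 + 14*s^2 - 20*s - 32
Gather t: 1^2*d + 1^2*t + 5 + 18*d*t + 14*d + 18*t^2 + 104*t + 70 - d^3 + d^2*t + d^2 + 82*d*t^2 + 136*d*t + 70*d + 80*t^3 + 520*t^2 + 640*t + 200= -d^3 + d^2 + 85*d + 80*t^3 + t^2*(82*d + 538) + t*(d^2 + 154*d + 745) + 275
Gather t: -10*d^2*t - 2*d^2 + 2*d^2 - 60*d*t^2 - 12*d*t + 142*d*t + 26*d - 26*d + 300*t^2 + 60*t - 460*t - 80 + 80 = t^2*(300 - 60*d) + t*(-10*d^2 + 130*d - 400)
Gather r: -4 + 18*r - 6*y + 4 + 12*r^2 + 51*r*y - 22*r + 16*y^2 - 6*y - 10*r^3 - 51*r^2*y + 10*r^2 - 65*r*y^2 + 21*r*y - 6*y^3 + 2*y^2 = -10*r^3 + r^2*(22 - 51*y) + r*(-65*y^2 + 72*y - 4) - 6*y^3 + 18*y^2 - 12*y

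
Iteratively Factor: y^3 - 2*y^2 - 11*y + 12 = (y - 4)*(y^2 + 2*y - 3) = (y - 4)*(y - 1)*(y + 3)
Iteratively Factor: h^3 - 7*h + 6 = (h - 2)*(h^2 + 2*h - 3) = (h - 2)*(h + 3)*(h - 1)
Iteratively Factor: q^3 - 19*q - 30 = (q + 2)*(q^2 - 2*q - 15) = (q + 2)*(q + 3)*(q - 5)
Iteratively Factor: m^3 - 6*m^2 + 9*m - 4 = (m - 1)*(m^2 - 5*m + 4) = (m - 4)*(m - 1)*(m - 1)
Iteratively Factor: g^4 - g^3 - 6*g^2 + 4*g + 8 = (g + 1)*(g^3 - 2*g^2 - 4*g + 8) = (g + 1)*(g + 2)*(g^2 - 4*g + 4) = (g - 2)*(g + 1)*(g + 2)*(g - 2)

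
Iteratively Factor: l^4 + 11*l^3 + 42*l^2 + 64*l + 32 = (l + 4)*(l^3 + 7*l^2 + 14*l + 8) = (l + 1)*(l + 4)*(l^2 + 6*l + 8) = (l + 1)*(l + 4)^2*(l + 2)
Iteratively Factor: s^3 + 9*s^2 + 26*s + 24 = (s + 4)*(s^2 + 5*s + 6) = (s + 3)*(s + 4)*(s + 2)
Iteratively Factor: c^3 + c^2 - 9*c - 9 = (c - 3)*(c^2 + 4*c + 3) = (c - 3)*(c + 1)*(c + 3)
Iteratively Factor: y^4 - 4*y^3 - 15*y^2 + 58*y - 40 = (y + 4)*(y^3 - 8*y^2 + 17*y - 10) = (y - 1)*(y + 4)*(y^2 - 7*y + 10) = (y - 5)*(y - 1)*(y + 4)*(y - 2)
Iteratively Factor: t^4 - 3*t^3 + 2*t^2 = (t)*(t^3 - 3*t^2 + 2*t) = t*(t - 1)*(t^2 - 2*t) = t^2*(t - 1)*(t - 2)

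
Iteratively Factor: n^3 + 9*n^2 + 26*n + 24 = (n + 4)*(n^2 + 5*n + 6) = (n + 3)*(n + 4)*(n + 2)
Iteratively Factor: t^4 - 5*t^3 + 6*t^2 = (t)*(t^3 - 5*t^2 + 6*t) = t*(t - 2)*(t^2 - 3*t) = t*(t - 3)*(t - 2)*(t)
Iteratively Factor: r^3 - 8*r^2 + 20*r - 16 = (r - 2)*(r^2 - 6*r + 8) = (r - 4)*(r - 2)*(r - 2)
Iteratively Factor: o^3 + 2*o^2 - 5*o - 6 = (o + 1)*(o^2 + o - 6) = (o + 1)*(o + 3)*(o - 2)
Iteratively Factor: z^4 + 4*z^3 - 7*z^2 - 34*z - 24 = (z + 4)*(z^3 - 7*z - 6) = (z + 2)*(z + 4)*(z^2 - 2*z - 3) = (z - 3)*(z + 2)*(z + 4)*(z + 1)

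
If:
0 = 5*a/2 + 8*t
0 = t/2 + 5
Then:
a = 32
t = -10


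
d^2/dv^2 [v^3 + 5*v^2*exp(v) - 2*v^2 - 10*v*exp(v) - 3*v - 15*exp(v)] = 5*v^2*exp(v) + 10*v*exp(v) + 6*v - 25*exp(v) - 4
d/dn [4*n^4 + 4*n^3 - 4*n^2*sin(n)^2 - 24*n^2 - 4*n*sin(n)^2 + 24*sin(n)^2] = 16*n^3 - 4*n^2*sin(2*n) + 12*n^2 + 4*sqrt(2)*n*cos(2*n + pi/4) - 52*n + 24*sin(2*n) + 2*cos(2*n) - 2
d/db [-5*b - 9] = -5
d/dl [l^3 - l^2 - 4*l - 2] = 3*l^2 - 2*l - 4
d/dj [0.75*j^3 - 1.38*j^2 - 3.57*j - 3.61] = 2.25*j^2 - 2.76*j - 3.57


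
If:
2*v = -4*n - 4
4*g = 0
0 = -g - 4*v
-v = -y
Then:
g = 0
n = -1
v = 0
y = 0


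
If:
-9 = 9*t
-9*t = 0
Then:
No Solution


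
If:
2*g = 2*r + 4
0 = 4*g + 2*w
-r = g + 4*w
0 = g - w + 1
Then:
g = -1/3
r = -7/3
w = 2/3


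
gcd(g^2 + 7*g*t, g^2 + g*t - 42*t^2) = g + 7*t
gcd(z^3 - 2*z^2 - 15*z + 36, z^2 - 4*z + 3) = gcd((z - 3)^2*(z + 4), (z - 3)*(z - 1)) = z - 3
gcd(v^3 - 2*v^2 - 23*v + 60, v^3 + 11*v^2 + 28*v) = 1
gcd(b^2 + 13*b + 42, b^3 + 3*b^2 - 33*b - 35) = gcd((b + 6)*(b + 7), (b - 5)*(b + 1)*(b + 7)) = b + 7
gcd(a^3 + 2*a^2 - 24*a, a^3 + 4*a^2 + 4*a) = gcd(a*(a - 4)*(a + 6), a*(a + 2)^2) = a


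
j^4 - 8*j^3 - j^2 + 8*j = j*(j - 8)*(j - 1)*(j + 1)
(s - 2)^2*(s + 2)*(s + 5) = s^4 + 3*s^3 - 14*s^2 - 12*s + 40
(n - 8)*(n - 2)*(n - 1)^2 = n^4 - 12*n^3 + 37*n^2 - 42*n + 16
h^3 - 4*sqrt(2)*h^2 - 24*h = h*(h - 6*sqrt(2))*(h + 2*sqrt(2))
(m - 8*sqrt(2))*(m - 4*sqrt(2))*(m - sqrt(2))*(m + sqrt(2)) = m^4 - 12*sqrt(2)*m^3 + 62*m^2 + 24*sqrt(2)*m - 128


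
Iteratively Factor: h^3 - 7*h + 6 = (h + 3)*(h^2 - 3*h + 2) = (h - 1)*(h + 3)*(h - 2)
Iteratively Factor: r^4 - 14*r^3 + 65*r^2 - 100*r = (r - 5)*(r^3 - 9*r^2 + 20*r) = (r - 5)^2*(r^2 - 4*r) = r*(r - 5)^2*(r - 4)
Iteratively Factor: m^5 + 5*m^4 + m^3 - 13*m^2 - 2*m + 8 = (m + 1)*(m^4 + 4*m^3 - 3*m^2 - 10*m + 8) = (m - 1)*(m + 1)*(m^3 + 5*m^2 + 2*m - 8) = (m - 1)*(m + 1)*(m + 2)*(m^2 + 3*m - 4) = (m - 1)^2*(m + 1)*(m + 2)*(m + 4)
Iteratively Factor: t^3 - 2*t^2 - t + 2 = (t + 1)*(t^2 - 3*t + 2) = (t - 1)*(t + 1)*(t - 2)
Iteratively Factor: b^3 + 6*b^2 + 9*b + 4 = (b + 1)*(b^2 + 5*b + 4) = (b + 1)^2*(b + 4)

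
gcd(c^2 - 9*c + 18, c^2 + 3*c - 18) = c - 3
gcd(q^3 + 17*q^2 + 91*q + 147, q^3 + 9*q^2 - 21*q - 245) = q^2 + 14*q + 49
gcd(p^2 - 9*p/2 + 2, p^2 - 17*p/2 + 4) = p - 1/2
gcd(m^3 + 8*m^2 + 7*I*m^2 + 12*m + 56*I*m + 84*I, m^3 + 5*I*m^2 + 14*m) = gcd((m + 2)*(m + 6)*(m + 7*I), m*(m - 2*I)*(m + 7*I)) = m + 7*I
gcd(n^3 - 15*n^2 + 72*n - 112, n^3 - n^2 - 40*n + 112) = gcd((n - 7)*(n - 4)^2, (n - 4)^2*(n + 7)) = n^2 - 8*n + 16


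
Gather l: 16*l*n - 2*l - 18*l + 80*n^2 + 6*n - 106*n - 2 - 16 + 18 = l*(16*n - 20) + 80*n^2 - 100*n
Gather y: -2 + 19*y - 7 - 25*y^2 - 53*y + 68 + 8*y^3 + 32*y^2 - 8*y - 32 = 8*y^3 + 7*y^2 - 42*y + 27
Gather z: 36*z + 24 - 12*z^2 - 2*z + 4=-12*z^2 + 34*z + 28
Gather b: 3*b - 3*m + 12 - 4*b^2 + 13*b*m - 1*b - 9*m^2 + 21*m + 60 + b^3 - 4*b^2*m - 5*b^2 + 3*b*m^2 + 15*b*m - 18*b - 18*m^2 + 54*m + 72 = b^3 + b^2*(-4*m - 9) + b*(3*m^2 + 28*m - 16) - 27*m^2 + 72*m + 144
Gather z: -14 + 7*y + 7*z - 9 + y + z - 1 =8*y + 8*z - 24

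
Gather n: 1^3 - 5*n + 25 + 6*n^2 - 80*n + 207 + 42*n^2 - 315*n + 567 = 48*n^2 - 400*n + 800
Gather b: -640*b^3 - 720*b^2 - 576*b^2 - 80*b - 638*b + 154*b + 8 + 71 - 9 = -640*b^3 - 1296*b^2 - 564*b + 70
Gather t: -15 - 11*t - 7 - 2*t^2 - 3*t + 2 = -2*t^2 - 14*t - 20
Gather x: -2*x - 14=-2*x - 14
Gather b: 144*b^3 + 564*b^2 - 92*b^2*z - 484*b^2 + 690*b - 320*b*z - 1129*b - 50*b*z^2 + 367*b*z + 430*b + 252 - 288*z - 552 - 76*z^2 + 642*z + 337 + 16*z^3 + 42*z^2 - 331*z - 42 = 144*b^3 + b^2*(80 - 92*z) + b*(-50*z^2 + 47*z - 9) + 16*z^3 - 34*z^2 + 23*z - 5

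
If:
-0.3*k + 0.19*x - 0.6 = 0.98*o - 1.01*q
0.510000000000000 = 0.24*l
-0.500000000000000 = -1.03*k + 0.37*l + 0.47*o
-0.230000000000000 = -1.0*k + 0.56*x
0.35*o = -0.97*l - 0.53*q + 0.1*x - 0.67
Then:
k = -0.45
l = 2.12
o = -3.72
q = -2.92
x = -1.21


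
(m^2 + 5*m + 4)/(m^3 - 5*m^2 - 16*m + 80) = (m + 1)/(m^2 - 9*m + 20)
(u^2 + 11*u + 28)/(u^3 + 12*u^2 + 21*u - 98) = (u + 4)/(u^2 + 5*u - 14)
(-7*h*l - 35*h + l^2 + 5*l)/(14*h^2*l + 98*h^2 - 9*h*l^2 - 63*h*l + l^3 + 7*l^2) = (-l - 5)/(2*h*l + 14*h - l^2 - 7*l)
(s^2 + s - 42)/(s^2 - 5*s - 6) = (s + 7)/(s + 1)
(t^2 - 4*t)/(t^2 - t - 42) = t*(4 - t)/(-t^2 + t + 42)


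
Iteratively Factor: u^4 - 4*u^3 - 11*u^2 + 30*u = (u)*(u^3 - 4*u^2 - 11*u + 30) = u*(u - 5)*(u^2 + u - 6) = u*(u - 5)*(u + 3)*(u - 2)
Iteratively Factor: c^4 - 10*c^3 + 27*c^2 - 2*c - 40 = (c - 4)*(c^3 - 6*c^2 + 3*c + 10) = (c - 4)*(c + 1)*(c^2 - 7*c + 10) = (c - 5)*(c - 4)*(c + 1)*(c - 2)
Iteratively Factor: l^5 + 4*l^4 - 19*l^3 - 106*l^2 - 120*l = (l + 4)*(l^4 - 19*l^2 - 30*l) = (l - 5)*(l + 4)*(l^3 + 5*l^2 + 6*l) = l*(l - 5)*(l + 4)*(l^2 + 5*l + 6) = l*(l - 5)*(l + 2)*(l + 4)*(l + 3)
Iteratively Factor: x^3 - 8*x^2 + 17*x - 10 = (x - 2)*(x^2 - 6*x + 5) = (x - 2)*(x - 1)*(x - 5)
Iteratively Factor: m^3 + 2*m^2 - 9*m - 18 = (m - 3)*(m^2 + 5*m + 6) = (m - 3)*(m + 2)*(m + 3)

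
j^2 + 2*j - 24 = (j - 4)*(j + 6)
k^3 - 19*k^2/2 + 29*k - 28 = (k - 4)*(k - 7/2)*(k - 2)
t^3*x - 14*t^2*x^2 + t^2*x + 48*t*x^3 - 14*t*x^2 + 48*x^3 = (t - 8*x)*(t - 6*x)*(t*x + x)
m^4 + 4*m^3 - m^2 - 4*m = m*(m - 1)*(m + 1)*(m + 4)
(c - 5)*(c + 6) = c^2 + c - 30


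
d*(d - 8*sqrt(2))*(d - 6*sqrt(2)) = d^3 - 14*sqrt(2)*d^2 + 96*d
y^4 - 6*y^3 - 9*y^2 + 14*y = y*(y - 7)*(y - 1)*(y + 2)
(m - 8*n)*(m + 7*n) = m^2 - m*n - 56*n^2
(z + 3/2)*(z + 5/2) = z^2 + 4*z + 15/4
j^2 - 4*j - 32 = (j - 8)*(j + 4)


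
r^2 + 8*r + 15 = (r + 3)*(r + 5)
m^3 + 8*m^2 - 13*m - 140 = (m - 4)*(m + 5)*(m + 7)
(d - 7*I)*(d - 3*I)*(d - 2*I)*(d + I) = d^4 - 11*I*d^3 - 29*d^2 + I*d - 42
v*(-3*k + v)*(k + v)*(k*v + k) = -3*k^3*v^2 - 3*k^3*v - 2*k^2*v^3 - 2*k^2*v^2 + k*v^4 + k*v^3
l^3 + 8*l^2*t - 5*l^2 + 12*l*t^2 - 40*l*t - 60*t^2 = (l - 5)*(l + 2*t)*(l + 6*t)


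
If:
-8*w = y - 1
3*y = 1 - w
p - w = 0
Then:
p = 2/23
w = 2/23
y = 7/23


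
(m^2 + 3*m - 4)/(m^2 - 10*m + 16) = (m^2 + 3*m - 4)/(m^2 - 10*m + 16)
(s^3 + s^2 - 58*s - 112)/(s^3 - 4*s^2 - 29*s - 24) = (s^2 + 9*s + 14)/(s^2 + 4*s + 3)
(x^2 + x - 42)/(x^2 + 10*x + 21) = (x - 6)/(x + 3)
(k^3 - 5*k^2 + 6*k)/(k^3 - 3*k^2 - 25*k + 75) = k*(k - 2)/(k^2 - 25)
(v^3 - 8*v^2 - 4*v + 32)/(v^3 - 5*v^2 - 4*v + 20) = (v - 8)/(v - 5)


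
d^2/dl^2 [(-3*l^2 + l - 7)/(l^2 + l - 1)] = 4*(2*l^3 - 15*l^2 - 9*l - 8)/(l^6 + 3*l^5 - 5*l^3 + 3*l - 1)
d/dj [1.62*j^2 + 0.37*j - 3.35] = 3.24*j + 0.37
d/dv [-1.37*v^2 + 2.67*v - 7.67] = 2.67 - 2.74*v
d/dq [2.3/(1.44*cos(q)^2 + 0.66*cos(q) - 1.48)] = (6.624*cos(q) + 1.518)*sin(q)/(1.44*cos(q)^2 + 0.66*cos(q) - 1.48)^2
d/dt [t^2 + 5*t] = 2*t + 5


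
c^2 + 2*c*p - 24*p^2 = (c - 4*p)*(c + 6*p)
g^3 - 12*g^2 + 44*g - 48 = (g - 6)*(g - 4)*(g - 2)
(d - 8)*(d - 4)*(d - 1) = d^3 - 13*d^2 + 44*d - 32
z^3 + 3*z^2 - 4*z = z*(z - 1)*(z + 4)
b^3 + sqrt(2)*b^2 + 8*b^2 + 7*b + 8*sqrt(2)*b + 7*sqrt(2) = (b + 1)*(b + 7)*(b + sqrt(2))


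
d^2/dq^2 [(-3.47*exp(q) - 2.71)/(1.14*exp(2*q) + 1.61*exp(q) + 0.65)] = (-4.509612*exp(4*q) - 7.71882599999999*exp(3*q) + 0.505817999999991*exp(2*q) + 4.639204*exp(q) + 1.36994)*exp(q)/(1.481544*exp(6*q) + 6.277068*exp(5*q) + 11.399202*exp(4*q) + 11.331341*exp(3*q) + 6.499545*exp(2*q) + 2.040675*exp(q) + 0.274625)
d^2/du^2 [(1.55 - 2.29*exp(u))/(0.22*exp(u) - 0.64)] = (-0.247412*exp(u) - 0.719744)*exp(u)/(0.010648*exp(3*u) - 0.092928*exp(2*u) + 0.270336*exp(u) - 0.262144)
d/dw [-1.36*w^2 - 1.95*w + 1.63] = -2.72*w - 1.95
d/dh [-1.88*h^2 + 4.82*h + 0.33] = 4.82 - 3.76*h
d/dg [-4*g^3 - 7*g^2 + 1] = 2*g*(-6*g - 7)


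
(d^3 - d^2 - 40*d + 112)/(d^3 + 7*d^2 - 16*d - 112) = (d - 4)/(d + 4)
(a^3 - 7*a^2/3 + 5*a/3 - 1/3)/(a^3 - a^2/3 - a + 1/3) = (a - 1)/(a + 1)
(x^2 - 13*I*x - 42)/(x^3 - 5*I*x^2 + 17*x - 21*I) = (x - 6*I)/(x^2 + 2*I*x + 3)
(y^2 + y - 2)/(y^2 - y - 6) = (y - 1)/(y - 3)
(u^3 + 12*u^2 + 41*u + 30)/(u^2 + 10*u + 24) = (u^2 + 6*u + 5)/(u + 4)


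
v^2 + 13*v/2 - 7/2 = (v - 1/2)*(v + 7)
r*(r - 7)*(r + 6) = r^3 - r^2 - 42*r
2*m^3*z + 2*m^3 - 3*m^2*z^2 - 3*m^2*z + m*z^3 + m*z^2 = (-2*m + z)*(-m + z)*(m*z + m)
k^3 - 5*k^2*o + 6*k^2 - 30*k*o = k*(k + 6)*(k - 5*o)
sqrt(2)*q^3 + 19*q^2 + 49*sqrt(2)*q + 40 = (q + 4*sqrt(2))*(q + 5*sqrt(2))*(sqrt(2)*q + 1)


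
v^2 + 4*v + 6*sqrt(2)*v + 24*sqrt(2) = (v + 4)*(v + 6*sqrt(2))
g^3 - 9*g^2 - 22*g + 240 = (g - 8)*(g - 6)*(g + 5)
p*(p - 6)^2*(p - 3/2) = p^4 - 27*p^3/2 + 54*p^2 - 54*p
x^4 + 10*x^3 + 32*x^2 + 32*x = x*(x + 2)*(x + 4)^2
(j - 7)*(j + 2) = j^2 - 5*j - 14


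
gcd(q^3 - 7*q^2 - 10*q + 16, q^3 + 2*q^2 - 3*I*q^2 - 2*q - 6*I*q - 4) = q + 2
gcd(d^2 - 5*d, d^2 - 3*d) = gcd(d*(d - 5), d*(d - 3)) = d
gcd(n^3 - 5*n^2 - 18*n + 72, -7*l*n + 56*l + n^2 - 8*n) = 1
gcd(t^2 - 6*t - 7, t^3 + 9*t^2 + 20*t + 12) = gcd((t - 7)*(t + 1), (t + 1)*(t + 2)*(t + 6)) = t + 1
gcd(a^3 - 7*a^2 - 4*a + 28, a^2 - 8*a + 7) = a - 7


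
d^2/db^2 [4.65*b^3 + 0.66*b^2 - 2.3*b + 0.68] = 27.9*b + 1.32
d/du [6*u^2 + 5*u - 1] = 12*u + 5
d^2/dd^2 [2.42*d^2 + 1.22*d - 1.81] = 4.84000000000000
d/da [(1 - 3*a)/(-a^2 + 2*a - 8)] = (-3*a^2 + 2*a + 22)/(a^4 - 4*a^3 + 20*a^2 - 32*a + 64)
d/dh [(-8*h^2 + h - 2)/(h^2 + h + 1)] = 3*(-3*h^2 - 4*h + 1)/(h^4 + 2*h^3 + 3*h^2 + 2*h + 1)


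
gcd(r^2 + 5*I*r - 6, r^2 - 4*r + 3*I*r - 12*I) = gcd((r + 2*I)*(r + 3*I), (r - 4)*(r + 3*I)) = r + 3*I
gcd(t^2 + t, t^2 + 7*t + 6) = t + 1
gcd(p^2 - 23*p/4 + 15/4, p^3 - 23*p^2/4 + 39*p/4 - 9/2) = p - 3/4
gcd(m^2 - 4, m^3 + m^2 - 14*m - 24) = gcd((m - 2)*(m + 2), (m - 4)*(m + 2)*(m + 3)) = m + 2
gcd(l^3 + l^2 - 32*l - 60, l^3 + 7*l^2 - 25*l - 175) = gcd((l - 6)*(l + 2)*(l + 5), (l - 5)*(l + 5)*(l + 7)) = l + 5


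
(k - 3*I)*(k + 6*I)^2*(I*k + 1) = I*k^4 - 8*k^3 + 9*I*k^2 - 108*k + 108*I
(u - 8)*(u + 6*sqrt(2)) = u^2 - 8*u + 6*sqrt(2)*u - 48*sqrt(2)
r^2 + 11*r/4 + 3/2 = (r + 3/4)*(r + 2)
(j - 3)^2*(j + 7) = j^3 + j^2 - 33*j + 63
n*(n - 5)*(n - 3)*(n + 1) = n^4 - 7*n^3 + 7*n^2 + 15*n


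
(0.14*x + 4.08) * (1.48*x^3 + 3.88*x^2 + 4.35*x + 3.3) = 0.2072*x^4 + 6.5816*x^3 + 16.4394*x^2 + 18.21*x + 13.464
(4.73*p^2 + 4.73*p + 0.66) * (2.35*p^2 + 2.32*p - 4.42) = 11.1155*p^4 + 22.0891*p^3 - 8.382*p^2 - 19.3754*p - 2.9172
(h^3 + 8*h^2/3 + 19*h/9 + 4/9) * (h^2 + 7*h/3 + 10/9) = h^5 + 5*h^4 + 85*h^3/9 + 25*h^2/3 + 274*h/81 + 40/81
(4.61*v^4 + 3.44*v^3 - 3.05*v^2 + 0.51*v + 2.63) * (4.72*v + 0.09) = 21.7592*v^5 + 16.6517*v^4 - 14.0864*v^3 + 2.1327*v^2 + 12.4595*v + 0.2367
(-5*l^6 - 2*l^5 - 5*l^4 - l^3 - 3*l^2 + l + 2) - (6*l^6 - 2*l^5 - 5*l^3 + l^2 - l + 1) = -11*l^6 - 5*l^4 + 4*l^3 - 4*l^2 + 2*l + 1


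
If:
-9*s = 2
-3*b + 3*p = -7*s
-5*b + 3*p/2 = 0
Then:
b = 2/9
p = 20/27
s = -2/9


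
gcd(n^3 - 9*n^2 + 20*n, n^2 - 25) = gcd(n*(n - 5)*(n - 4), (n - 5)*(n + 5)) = n - 5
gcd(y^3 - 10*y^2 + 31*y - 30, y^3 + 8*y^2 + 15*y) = 1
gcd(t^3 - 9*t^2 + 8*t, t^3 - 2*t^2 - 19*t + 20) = t - 1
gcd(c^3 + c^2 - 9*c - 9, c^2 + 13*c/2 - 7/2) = 1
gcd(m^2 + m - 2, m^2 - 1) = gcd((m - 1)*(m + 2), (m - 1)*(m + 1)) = m - 1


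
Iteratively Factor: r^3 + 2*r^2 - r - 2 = (r + 2)*(r^2 - 1) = (r - 1)*(r + 2)*(r + 1)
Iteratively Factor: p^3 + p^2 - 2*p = (p + 2)*(p^2 - p) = p*(p + 2)*(p - 1)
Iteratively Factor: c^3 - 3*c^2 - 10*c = (c - 5)*(c^2 + 2*c) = c*(c - 5)*(c + 2)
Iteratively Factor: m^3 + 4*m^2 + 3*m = (m)*(m^2 + 4*m + 3) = m*(m + 1)*(m + 3)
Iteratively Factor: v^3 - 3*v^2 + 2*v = (v)*(v^2 - 3*v + 2) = v*(v - 1)*(v - 2)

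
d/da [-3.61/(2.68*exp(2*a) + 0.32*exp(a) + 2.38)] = (19.3496*exp(a) + 1.1552)*exp(a)/(2.68*exp(2*a) + 0.32*exp(a) + 2.38)^2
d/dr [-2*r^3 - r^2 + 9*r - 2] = -6*r^2 - 2*r + 9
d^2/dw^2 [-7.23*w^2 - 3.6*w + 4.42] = -14.4600000000000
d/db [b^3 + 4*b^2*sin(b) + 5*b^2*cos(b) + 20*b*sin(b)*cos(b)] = -5*b^2*sin(b) + 4*b^2*cos(b) + 3*b^2 + 8*b*sin(b) + 10*b*cos(b) + 20*b*cos(2*b) + 10*sin(2*b)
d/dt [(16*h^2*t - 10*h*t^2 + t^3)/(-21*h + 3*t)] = (-112*h^3 + 140*h^2*t - 31*h*t^2 + 2*t^3)/(3*(49*h^2 - 14*h*t + t^2))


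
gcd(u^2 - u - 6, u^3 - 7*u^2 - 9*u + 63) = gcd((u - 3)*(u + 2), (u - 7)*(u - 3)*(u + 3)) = u - 3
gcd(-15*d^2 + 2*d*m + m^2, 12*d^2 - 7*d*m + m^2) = 3*d - m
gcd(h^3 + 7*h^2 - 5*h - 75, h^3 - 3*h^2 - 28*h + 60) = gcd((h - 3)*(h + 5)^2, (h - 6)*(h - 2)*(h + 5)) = h + 5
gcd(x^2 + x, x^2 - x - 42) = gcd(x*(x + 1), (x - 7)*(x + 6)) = 1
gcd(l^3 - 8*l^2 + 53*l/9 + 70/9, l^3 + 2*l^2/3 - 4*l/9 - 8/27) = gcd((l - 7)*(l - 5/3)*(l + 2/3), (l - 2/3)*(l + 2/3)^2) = l + 2/3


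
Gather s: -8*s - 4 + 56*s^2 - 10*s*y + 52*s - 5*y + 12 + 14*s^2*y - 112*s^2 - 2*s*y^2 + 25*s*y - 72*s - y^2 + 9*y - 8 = s^2*(14*y - 56) + s*(-2*y^2 + 15*y - 28) - y^2 + 4*y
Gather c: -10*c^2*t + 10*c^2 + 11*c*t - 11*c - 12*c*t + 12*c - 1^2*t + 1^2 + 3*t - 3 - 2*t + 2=c^2*(10 - 10*t) + c*(1 - t)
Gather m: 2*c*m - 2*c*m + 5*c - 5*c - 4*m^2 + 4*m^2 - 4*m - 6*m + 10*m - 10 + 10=0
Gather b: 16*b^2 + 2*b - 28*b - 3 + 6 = 16*b^2 - 26*b + 3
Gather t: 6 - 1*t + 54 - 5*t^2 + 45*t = -5*t^2 + 44*t + 60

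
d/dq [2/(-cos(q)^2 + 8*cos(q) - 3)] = 4*(4 - cos(q))*sin(q)/(cos(q)^2 - 8*cos(q) + 3)^2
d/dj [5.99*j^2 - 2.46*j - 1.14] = 11.98*j - 2.46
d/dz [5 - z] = -1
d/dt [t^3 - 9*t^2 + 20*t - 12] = 3*t^2 - 18*t + 20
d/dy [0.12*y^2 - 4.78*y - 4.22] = 0.24*y - 4.78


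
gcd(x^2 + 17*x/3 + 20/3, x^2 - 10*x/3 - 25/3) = x + 5/3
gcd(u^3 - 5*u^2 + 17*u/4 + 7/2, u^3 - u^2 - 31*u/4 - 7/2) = u^2 - 3*u - 7/4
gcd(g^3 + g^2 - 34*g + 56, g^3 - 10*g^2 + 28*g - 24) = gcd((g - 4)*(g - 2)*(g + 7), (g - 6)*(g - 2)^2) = g - 2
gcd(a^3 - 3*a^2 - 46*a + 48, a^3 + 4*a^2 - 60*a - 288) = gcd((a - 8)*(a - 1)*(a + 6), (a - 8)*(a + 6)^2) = a^2 - 2*a - 48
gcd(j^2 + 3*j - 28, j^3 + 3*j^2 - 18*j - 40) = j - 4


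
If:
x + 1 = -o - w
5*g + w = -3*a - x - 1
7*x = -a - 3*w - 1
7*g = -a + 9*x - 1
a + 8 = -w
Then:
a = -818/167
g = 498/167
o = 36/167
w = -518/167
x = 315/167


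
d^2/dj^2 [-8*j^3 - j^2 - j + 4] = -48*j - 2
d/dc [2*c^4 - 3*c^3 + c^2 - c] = 8*c^3 - 9*c^2 + 2*c - 1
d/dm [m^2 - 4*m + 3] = 2*m - 4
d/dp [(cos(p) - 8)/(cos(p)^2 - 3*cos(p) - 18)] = (cos(p)^2 - 16*cos(p) + 42)*sin(p)/(sin(p)^2 + 3*cos(p) + 17)^2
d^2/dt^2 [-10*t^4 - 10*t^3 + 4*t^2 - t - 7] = -120*t^2 - 60*t + 8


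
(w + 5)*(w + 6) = w^2 + 11*w + 30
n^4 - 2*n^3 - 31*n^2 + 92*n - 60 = (n - 5)*(n - 2)*(n - 1)*(n + 6)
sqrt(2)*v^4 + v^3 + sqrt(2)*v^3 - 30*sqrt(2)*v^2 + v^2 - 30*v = v*(v - 5)*(v + 6)*(sqrt(2)*v + 1)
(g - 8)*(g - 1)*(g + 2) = g^3 - 7*g^2 - 10*g + 16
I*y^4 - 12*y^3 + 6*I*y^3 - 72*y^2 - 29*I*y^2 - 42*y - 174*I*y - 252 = (y + 6)*(y + 6*I)*(y + 7*I)*(I*y + 1)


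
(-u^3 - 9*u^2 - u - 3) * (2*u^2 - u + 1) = -2*u^5 - 17*u^4 + 6*u^3 - 14*u^2 + 2*u - 3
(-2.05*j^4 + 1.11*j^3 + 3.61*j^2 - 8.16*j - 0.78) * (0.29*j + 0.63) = -0.5945*j^5 - 0.9696*j^4 + 1.7462*j^3 - 0.0921000000000003*j^2 - 5.367*j - 0.4914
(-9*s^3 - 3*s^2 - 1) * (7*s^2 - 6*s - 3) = -63*s^5 + 33*s^4 + 45*s^3 + 2*s^2 + 6*s + 3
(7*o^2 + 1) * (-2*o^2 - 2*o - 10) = -14*o^4 - 14*o^3 - 72*o^2 - 2*o - 10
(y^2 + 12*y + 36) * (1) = y^2 + 12*y + 36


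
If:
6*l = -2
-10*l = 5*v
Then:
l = -1/3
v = 2/3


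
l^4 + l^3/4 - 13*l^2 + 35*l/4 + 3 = (l - 3)*(l - 1)*(l + 1/4)*(l + 4)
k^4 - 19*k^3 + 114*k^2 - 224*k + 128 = (k - 8)^2*(k - 2)*(k - 1)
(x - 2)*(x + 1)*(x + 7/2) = x^3 + 5*x^2/2 - 11*x/2 - 7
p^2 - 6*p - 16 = (p - 8)*(p + 2)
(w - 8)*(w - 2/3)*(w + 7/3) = w^3 - 19*w^2/3 - 134*w/9 + 112/9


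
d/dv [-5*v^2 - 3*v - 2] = -10*v - 3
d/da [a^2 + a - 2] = 2*a + 1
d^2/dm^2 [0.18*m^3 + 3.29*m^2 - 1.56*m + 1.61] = 1.08*m + 6.58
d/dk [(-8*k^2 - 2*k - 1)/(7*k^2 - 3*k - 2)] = (38*k^2 + 46*k + 1)/(49*k^4 - 42*k^3 - 19*k^2 + 12*k + 4)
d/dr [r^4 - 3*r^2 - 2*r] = 4*r^3 - 6*r - 2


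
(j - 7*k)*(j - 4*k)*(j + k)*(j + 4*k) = j^4 - 6*j^3*k - 23*j^2*k^2 + 96*j*k^3 + 112*k^4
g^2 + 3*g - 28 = (g - 4)*(g + 7)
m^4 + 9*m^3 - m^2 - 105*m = m*(m - 3)*(m + 5)*(m + 7)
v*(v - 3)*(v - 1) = v^3 - 4*v^2 + 3*v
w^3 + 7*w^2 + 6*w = w*(w + 1)*(w + 6)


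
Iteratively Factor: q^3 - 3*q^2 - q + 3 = (q + 1)*(q^2 - 4*q + 3) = (q - 3)*(q + 1)*(q - 1)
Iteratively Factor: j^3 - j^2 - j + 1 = (j - 1)*(j^2 - 1) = (j - 1)^2*(j + 1)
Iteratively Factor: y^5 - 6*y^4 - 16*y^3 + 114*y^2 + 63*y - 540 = (y - 3)*(y^4 - 3*y^3 - 25*y^2 + 39*y + 180) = (y - 5)*(y - 3)*(y^3 + 2*y^2 - 15*y - 36) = (y - 5)*(y - 4)*(y - 3)*(y^2 + 6*y + 9) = (y - 5)*(y - 4)*(y - 3)*(y + 3)*(y + 3)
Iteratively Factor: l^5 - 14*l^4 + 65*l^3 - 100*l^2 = (l - 5)*(l^4 - 9*l^3 + 20*l^2) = l*(l - 5)*(l^3 - 9*l^2 + 20*l) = l^2*(l - 5)*(l^2 - 9*l + 20) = l^2*(l - 5)^2*(l - 4)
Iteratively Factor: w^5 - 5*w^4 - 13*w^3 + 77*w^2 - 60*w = (w - 1)*(w^4 - 4*w^3 - 17*w^2 + 60*w) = (w - 3)*(w - 1)*(w^3 - w^2 - 20*w) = (w - 3)*(w - 1)*(w + 4)*(w^2 - 5*w) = (w - 5)*(w - 3)*(w - 1)*(w + 4)*(w)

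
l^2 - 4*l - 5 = (l - 5)*(l + 1)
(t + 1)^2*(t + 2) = t^3 + 4*t^2 + 5*t + 2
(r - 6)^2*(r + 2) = r^3 - 10*r^2 + 12*r + 72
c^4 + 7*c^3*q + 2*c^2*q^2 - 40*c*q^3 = c*(c - 2*q)*(c + 4*q)*(c + 5*q)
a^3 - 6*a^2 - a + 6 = (a - 6)*(a - 1)*(a + 1)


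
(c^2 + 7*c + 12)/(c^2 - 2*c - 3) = (c^2 + 7*c + 12)/(c^2 - 2*c - 3)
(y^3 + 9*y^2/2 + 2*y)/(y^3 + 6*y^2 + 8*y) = (y + 1/2)/(y + 2)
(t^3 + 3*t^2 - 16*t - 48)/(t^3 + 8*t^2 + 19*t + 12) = (t - 4)/(t + 1)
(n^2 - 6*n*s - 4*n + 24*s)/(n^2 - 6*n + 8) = (n - 6*s)/(n - 2)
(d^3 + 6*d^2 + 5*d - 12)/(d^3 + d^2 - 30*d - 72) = (d - 1)/(d - 6)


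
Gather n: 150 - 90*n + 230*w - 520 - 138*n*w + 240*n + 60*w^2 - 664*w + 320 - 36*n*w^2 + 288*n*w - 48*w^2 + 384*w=n*(-36*w^2 + 150*w + 150) + 12*w^2 - 50*w - 50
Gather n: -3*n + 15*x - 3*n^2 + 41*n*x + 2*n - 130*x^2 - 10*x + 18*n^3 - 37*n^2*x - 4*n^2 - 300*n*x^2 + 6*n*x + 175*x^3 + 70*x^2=18*n^3 + n^2*(-37*x - 7) + n*(-300*x^2 + 47*x - 1) + 175*x^3 - 60*x^2 + 5*x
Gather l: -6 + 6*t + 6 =6*t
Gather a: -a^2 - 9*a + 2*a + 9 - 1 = -a^2 - 7*a + 8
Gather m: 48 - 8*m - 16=32 - 8*m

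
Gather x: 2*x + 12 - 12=2*x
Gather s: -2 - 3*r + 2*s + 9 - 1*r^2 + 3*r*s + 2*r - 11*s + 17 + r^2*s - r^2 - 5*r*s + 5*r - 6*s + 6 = -2*r^2 + 4*r + s*(r^2 - 2*r - 15) + 30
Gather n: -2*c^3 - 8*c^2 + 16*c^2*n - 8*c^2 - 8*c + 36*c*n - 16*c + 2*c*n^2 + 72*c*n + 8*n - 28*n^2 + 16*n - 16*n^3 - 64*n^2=-2*c^3 - 16*c^2 - 24*c - 16*n^3 + n^2*(2*c - 92) + n*(16*c^2 + 108*c + 24)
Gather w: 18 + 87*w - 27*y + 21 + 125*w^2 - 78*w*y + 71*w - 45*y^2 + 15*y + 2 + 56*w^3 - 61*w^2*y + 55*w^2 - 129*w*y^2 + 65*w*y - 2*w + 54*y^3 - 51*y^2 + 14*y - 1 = 56*w^3 + w^2*(180 - 61*y) + w*(-129*y^2 - 13*y + 156) + 54*y^3 - 96*y^2 + 2*y + 40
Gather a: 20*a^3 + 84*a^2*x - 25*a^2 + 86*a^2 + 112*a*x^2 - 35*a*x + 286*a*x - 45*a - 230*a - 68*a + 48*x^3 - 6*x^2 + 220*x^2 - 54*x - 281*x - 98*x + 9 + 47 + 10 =20*a^3 + a^2*(84*x + 61) + a*(112*x^2 + 251*x - 343) + 48*x^3 + 214*x^2 - 433*x + 66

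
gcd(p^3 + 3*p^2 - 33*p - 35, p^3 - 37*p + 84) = p + 7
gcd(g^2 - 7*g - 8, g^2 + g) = g + 1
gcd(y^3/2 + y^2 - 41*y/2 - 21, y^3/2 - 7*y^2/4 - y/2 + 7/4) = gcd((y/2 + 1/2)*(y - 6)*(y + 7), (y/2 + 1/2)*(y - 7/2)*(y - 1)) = y + 1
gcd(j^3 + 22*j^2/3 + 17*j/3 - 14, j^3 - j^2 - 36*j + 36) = j^2 + 5*j - 6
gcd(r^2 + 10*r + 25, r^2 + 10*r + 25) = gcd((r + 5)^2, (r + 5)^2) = r^2 + 10*r + 25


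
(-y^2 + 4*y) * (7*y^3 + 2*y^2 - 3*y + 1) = -7*y^5 + 26*y^4 + 11*y^3 - 13*y^2 + 4*y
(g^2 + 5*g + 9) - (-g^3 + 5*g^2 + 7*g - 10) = g^3 - 4*g^2 - 2*g + 19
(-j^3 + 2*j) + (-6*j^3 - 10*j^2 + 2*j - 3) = -7*j^3 - 10*j^2 + 4*j - 3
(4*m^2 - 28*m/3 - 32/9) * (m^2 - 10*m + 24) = 4*m^4 - 148*m^3/3 + 1672*m^2/9 - 1696*m/9 - 256/3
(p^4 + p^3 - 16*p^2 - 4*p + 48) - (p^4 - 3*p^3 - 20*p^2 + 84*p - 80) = 4*p^3 + 4*p^2 - 88*p + 128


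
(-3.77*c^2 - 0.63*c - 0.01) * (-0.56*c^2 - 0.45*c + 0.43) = 2.1112*c^4 + 2.0493*c^3 - 1.332*c^2 - 0.2664*c - 0.0043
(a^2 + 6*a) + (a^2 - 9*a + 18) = 2*a^2 - 3*a + 18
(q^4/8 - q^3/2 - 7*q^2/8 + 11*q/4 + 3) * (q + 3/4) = q^5/8 - 13*q^4/32 - 5*q^3/4 + 67*q^2/32 + 81*q/16 + 9/4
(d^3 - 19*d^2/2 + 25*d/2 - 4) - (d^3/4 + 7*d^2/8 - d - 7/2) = 3*d^3/4 - 83*d^2/8 + 27*d/2 - 1/2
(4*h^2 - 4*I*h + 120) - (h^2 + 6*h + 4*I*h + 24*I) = 3*h^2 - 6*h - 8*I*h + 120 - 24*I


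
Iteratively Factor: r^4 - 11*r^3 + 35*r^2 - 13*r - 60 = (r + 1)*(r^3 - 12*r^2 + 47*r - 60) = (r - 5)*(r + 1)*(r^2 - 7*r + 12) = (r - 5)*(r - 4)*(r + 1)*(r - 3)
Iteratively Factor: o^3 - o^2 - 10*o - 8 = (o + 1)*(o^2 - 2*o - 8) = (o - 4)*(o + 1)*(o + 2)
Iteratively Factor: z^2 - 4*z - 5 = (z + 1)*(z - 5)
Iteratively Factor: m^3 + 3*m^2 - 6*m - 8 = (m + 4)*(m^2 - m - 2) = (m - 2)*(m + 4)*(m + 1)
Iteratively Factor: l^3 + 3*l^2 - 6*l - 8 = (l + 4)*(l^2 - l - 2) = (l + 1)*(l + 4)*(l - 2)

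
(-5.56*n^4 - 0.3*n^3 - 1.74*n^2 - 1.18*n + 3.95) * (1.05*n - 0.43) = -5.838*n^5 + 2.0758*n^4 - 1.698*n^3 - 0.4908*n^2 + 4.6549*n - 1.6985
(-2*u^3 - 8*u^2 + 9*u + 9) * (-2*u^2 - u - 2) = 4*u^5 + 18*u^4 - 6*u^3 - 11*u^2 - 27*u - 18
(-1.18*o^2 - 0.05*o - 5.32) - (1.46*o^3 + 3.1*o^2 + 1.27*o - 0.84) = -1.46*o^3 - 4.28*o^2 - 1.32*o - 4.48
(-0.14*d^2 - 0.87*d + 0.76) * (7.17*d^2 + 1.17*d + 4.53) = -1.0038*d^4 - 6.4017*d^3 + 3.7971*d^2 - 3.0519*d + 3.4428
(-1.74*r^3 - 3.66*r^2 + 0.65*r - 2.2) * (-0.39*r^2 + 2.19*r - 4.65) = 0.6786*r^5 - 2.3832*r^4 - 0.177899999999999*r^3 + 19.3005*r^2 - 7.8405*r + 10.23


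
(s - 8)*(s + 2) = s^2 - 6*s - 16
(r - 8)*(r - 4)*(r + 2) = r^3 - 10*r^2 + 8*r + 64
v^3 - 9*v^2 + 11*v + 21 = (v - 7)*(v - 3)*(v + 1)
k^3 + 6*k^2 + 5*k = k*(k + 1)*(k + 5)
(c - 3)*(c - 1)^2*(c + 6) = c^4 + c^3 - 23*c^2 + 39*c - 18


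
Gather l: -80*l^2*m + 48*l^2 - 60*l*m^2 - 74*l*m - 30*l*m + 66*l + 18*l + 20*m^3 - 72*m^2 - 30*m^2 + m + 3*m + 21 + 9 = l^2*(48 - 80*m) + l*(-60*m^2 - 104*m + 84) + 20*m^3 - 102*m^2 + 4*m + 30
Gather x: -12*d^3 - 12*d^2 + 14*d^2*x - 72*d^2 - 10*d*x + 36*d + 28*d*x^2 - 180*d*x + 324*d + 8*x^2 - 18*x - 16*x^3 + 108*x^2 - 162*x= -12*d^3 - 84*d^2 + 360*d - 16*x^3 + x^2*(28*d + 116) + x*(14*d^2 - 190*d - 180)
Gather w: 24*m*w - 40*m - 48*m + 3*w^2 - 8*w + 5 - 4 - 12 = -88*m + 3*w^2 + w*(24*m - 8) - 11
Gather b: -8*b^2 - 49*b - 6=-8*b^2 - 49*b - 6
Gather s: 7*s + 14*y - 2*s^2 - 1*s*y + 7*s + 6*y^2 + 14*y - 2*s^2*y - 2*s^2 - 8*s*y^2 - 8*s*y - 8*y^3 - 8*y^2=s^2*(-2*y - 4) + s*(-8*y^2 - 9*y + 14) - 8*y^3 - 2*y^2 + 28*y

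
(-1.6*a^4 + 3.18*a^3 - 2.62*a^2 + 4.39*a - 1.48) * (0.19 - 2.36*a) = 3.776*a^5 - 7.8088*a^4 + 6.7874*a^3 - 10.8582*a^2 + 4.3269*a - 0.2812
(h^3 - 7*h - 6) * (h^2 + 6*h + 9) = h^5 + 6*h^4 + 2*h^3 - 48*h^2 - 99*h - 54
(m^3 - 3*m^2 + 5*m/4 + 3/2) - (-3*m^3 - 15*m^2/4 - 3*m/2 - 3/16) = 4*m^3 + 3*m^2/4 + 11*m/4 + 27/16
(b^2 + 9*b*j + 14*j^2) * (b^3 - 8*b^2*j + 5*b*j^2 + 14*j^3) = b^5 + b^4*j - 53*b^3*j^2 - 53*b^2*j^3 + 196*b*j^4 + 196*j^5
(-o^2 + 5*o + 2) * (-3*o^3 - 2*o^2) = 3*o^5 - 13*o^4 - 16*o^3 - 4*o^2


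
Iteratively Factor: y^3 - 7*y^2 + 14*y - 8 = (y - 2)*(y^2 - 5*y + 4) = (y - 4)*(y - 2)*(y - 1)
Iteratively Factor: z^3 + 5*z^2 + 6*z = (z)*(z^2 + 5*z + 6) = z*(z + 3)*(z + 2)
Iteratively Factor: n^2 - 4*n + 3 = (n - 1)*(n - 3)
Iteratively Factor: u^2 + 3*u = (u + 3)*(u)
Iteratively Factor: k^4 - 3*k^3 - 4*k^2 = (k)*(k^3 - 3*k^2 - 4*k) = k*(k - 4)*(k^2 + k) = k*(k - 4)*(k + 1)*(k)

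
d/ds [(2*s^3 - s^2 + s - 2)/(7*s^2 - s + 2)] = 2*s*(7*s^3 - 2*s^2 + 3*s + 12)/(49*s^4 - 14*s^3 + 29*s^2 - 4*s + 4)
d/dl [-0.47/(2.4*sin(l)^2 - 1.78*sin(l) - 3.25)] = (2.256*sin(l) - 0.8366)*cos(l)/(-2.4*sin(l)^2 + 1.78*sin(l) + 3.25)^2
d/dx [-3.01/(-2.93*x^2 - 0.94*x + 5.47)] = (-17.6386*x - 2.8294)/(2.93*x^2 + 0.94*x - 5.47)^2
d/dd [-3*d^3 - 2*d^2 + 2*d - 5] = -9*d^2 - 4*d + 2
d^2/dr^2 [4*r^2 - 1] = 8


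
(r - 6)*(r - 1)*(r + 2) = r^3 - 5*r^2 - 8*r + 12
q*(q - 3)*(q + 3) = q^3 - 9*q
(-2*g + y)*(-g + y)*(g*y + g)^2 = 2*g^4*y^2 + 4*g^4*y + 2*g^4 - 3*g^3*y^3 - 6*g^3*y^2 - 3*g^3*y + g^2*y^4 + 2*g^2*y^3 + g^2*y^2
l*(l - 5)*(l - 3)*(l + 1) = l^4 - 7*l^3 + 7*l^2 + 15*l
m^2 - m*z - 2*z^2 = (m - 2*z)*(m + z)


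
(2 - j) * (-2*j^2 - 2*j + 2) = 2*j^3 - 2*j^2 - 6*j + 4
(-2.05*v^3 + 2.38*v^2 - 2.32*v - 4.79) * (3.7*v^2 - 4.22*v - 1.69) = -7.585*v^5 + 17.457*v^4 - 15.1631*v^3 - 11.9548*v^2 + 24.1346*v + 8.0951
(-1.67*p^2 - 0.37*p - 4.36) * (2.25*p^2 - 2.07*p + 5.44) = -3.7575*p^4 + 2.6244*p^3 - 18.1289*p^2 + 7.0124*p - 23.7184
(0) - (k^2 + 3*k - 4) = -k^2 - 3*k + 4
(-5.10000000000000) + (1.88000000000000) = -3.22000000000000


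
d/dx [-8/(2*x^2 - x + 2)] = 8*(4*x - 1)/(2*x^2 - x + 2)^2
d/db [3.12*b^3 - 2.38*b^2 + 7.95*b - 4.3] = 9.36*b^2 - 4.76*b + 7.95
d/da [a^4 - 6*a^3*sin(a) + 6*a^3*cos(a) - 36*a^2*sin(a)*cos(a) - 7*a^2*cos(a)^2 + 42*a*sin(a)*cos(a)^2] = -6*sqrt(2)*a^3*sin(a + pi/4) + 4*a^3 + 7*a^2*sin(2*a) - 36*a^2*cos(2*a) + 18*sqrt(2)*a^2*cos(a + pi/4) - 36*a*sin(2*a) + 21*a*cos(a)/2 - 7*a*cos(2*a) + 63*a*cos(3*a)/2 - 7*a + 21*sin(a)/2 + 21*sin(3*a)/2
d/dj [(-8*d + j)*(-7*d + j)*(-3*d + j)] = 101*d^2 - 36*d*j + 3*j^2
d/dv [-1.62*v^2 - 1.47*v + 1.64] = -3.24*v - 1.47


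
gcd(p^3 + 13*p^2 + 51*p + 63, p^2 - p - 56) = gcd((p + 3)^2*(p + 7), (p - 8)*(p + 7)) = p + 7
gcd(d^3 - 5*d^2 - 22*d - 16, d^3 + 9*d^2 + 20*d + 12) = d^2 + 3*d + 2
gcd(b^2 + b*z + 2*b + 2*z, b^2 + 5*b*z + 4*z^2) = b + z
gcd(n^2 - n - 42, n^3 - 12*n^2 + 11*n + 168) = n - 7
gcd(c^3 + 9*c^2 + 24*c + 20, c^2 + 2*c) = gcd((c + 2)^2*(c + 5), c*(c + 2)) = c + 2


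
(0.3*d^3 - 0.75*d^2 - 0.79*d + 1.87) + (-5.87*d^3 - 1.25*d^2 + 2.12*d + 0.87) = -5.57*d^3 - 2.0*d^2 + 1.33*d + 2.74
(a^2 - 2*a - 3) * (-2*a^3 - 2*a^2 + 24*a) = -2*a^5 + 2*a^4 + 34*a^3 - 42*a^2 - 72*a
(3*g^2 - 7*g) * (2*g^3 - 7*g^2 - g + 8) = 6*g^5 - 35*g^4 + 46*g^3 + 31*g^2 - 56*g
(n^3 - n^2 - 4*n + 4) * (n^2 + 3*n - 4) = n^5 + 2*n^4 - 11*n^3 - 4*n^2 + 28*n - 16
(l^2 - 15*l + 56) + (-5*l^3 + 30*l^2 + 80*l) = -5*l^3 + 31*l^2 + 65*l + 56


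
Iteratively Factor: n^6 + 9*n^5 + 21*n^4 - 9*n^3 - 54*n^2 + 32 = (n - 1)*(n^5 + 10*n^4 + 31*n^3 + 22*n^2 - 32*n - 32) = (n - 1)*(n + 4)*(n^4 + 6*n^3 + 7*n^2 - 6*n - 8) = (n - 1)*(n + 4)^2*(n^3 + 2*n^2 - n - 2) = (n - 1)*(n + 2)*(n + 4)^2*(n^2 - 1) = (n - 1)*(n + 1)*(n + 2)*(n + 4)^2*(n - 1)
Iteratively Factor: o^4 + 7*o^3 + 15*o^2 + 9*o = (o)*(o^3 + 7*o^2 + 15*o + 9) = o*(o + 3)*(o^2 + 4*o + 3) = o*(o + 1)*(o + 3)*(o + 3)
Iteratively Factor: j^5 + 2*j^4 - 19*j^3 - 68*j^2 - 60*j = (j - 5)*(j^4 + 7*j^3 + 16*j^2 + 12*j) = (j - 5)*(j + 2)*(j^3 + 5*j^2 + 6*j) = (j - 5)*(j + 2)^2*(j^2 + 3*j) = (j - 5)*(j + 2)^2*(j + 3)*(j)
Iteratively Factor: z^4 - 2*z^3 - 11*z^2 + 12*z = (z - 4)*(z^3 + 2*z^2 - 3*z) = z*(z - 4)*(z^2 + 2*z - 3) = z*(z - 4)*(z - 1)*(z + 3)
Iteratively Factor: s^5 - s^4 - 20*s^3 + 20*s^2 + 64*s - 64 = (s + 4)*(s^4 - 5*s^3 + 20*s - 16) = (s - 1)*(s + 4)*(s^3 - 4*s^2 - 4*s + 16) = (s - 2)*(s - 1)*(s + 4)*(s^2 - 2*s - 8) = (s - 4)*(s - 2)*(s - 1)*(s + 4)*(s + 2)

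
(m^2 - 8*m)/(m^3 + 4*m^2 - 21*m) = (m - 8)/(m^2 + 4*m - 21)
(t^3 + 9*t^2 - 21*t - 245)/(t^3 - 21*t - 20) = (t^2 + 14*t + 49)/(t^2 + 5*t + 4)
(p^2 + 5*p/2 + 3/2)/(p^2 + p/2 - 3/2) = (p + 1)/(p - 1)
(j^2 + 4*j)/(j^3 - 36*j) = (j + 4)/(j^2 - 36)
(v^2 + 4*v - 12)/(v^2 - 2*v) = (v + 6)/v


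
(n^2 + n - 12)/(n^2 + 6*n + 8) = (n - 3)/(n + 2)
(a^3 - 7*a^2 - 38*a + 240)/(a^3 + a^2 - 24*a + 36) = (a^2 - 13*a + 40)/(a^2 - 5*a + 6)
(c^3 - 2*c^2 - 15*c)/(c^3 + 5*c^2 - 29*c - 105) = c/(c + 7)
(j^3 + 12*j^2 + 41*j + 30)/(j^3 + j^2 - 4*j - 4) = (j^2 + 11*j + 30)/(j^2 - 4)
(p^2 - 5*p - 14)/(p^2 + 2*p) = (p - 7)/p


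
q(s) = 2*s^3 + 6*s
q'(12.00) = 870.00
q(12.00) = 3528.00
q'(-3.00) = 60.00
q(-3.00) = -72.00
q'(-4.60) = 132.96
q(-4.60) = -222.27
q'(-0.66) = 8.61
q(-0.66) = -4.53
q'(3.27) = 70.16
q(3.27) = 89.55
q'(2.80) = 53.04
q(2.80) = 60.70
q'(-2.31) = 38.02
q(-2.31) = -38.51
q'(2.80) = 53.04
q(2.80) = 60.70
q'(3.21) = 67.82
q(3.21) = 85.41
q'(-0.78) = 9.65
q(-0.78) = -5.63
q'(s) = 6*s^2 + 6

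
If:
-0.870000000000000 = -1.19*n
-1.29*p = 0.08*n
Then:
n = 0.73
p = -0.05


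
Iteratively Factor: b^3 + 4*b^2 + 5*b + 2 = (b + 1)*(b^2 + 3*b + 2) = (b + 1)^2*(b + 2)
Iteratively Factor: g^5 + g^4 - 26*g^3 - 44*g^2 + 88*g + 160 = (g + 2)*(g^4 - g^3 - 24*g^2 + 4*g + 80) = (g + 2)^2*(g^3 - 3*g^2 - 18*g + 40) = (g - 5)*(g + 2)^2*(g^2 + 2*g - 8) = (g - 5)*(g + 2)^2*(g + 4)*(g - 2)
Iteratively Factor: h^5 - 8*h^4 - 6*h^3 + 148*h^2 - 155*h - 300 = (h - 5)*(h^4 - 3*h^3 - 21*h^2 + 43*h + 60) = (h - 5)^2*(h^3 + 2*h^2 - 11*h - 12) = (h - 5)^2*(h + 1)*(h^2 + h - 12) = (h - 5)^2*(h + 1)*(h + 4)*(h - 3)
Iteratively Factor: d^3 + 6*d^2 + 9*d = (d + 3)*(d^2 + 3*d) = d*(d + 3)*(d + 3)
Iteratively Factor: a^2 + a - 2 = (a - 1)*(a + 2)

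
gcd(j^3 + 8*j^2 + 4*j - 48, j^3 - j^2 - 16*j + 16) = j + 4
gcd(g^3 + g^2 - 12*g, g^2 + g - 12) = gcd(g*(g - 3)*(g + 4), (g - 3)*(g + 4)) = g^2 + g - 12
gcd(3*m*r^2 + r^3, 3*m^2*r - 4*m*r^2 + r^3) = r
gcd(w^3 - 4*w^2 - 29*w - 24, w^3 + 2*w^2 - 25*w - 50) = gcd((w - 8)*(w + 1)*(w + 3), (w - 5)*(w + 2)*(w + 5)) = 1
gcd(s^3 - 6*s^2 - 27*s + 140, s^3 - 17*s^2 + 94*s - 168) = s^2 - 11*s + 28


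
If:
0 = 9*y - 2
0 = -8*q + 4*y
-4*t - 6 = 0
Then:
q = 1/9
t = -3/2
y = 2/9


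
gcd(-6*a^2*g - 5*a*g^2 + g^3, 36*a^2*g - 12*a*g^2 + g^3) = 6*a*g - g^2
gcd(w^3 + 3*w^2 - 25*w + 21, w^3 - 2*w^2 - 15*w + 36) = w - 3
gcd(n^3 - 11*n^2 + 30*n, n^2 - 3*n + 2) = 1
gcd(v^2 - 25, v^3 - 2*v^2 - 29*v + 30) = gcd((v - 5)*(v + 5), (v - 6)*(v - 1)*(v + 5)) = v + 5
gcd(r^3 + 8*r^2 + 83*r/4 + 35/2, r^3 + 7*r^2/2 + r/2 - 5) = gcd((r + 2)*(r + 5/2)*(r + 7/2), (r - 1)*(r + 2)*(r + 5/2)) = r^2 + 9*r/2 + 5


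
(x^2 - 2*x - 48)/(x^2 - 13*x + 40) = (x + 6)/(x - 5)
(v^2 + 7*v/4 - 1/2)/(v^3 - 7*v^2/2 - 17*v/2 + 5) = (4*v - 1)/(2*(2*v^2 - 11*v + 5))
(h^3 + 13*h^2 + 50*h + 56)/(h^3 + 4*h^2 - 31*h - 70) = (h + 4)/(h - 5)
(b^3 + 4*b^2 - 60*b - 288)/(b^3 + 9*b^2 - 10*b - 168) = (b^2 - 2*b - 48)/(b^2 + 3*b - 28)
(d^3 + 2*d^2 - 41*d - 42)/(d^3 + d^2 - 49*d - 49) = (d - 6)/(d - 7)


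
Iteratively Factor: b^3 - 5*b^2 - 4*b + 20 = (b - 5)*(b^2 - 4) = (b - 5)*(b - 2)*(b + 2)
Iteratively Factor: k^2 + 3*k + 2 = (k + 2)*(k + 1)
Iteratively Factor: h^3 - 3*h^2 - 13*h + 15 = (h - 1)*(h^2 - 2*h - 15) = (h - 1)*(h + 3)*(h - 5)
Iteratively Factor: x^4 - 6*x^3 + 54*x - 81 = (x + 3)*(x^3 - 9*x^2 + 27*x - 27) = (x - 3)*(x + 3)*(x^2 - 6*x + 9) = (x - 3)^2*(x + 3)*(x - 3)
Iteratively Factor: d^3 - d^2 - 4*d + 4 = (d - 2)*(d^2 + d - 2) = (d - 2)*(d + 2)*(d - 1)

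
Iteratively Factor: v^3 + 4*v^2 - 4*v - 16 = (v + 2)*(v^2 + 2*v - 8) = (v + 2)*(v + 4)*(v - 2)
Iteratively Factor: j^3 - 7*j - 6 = (j + 1)*(j^2 - j - 6) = (j - 3)*(j + 1)*(j + 2)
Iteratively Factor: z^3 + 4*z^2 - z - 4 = (z - 1)*(z^2 + 5*z + 4) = (z - 1)*(z + 4)*(z + 1)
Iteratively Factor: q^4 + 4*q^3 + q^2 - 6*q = (q + 3)*(q^3 + q^2 - 2*q) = q*(q + 3)*(q^2 + q - 2) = q*(q - 1)*(q + 3)*(q + 2)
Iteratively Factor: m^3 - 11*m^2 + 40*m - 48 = (m - 3)*(m^2 - 8*m + 16) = (m - 4)*(m - 3)*(m - 4)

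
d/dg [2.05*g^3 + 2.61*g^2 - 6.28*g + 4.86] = 6.15*g^2 + 5.22*g - 6.28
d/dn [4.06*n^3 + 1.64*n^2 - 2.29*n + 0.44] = 12.18*n^2 + 3.28*n - 2.29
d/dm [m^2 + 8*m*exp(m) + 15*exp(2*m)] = 8*m*exp(m) + 2*m + 30*exp(2*m) + 8*exp(m)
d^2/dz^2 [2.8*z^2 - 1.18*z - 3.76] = 5.60000000000000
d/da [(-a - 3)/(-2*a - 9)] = 3/(2*a + 9)^2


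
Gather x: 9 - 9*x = 9 - 9*x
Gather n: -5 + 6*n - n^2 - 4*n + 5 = -n^2 + 2*n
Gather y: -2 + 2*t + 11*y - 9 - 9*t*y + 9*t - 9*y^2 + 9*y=11*t - 9*y^2 + y*(20 - 9*t) - 11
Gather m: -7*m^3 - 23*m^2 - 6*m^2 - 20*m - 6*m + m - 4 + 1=-7*m^3 - 29*m^2 - 25*m - 3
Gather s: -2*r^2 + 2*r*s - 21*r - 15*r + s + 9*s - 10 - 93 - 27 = -2*r^2 - 36*r + s*(2*r + 10) - 130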